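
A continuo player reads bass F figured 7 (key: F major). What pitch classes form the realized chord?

The written figures 7 are shorthand for 7/5/3: the 5/3 are implied.
A third above F in this key is A.
A fifth above F in this key is C.
A seventh above F in this key is E.
Together with the bass F, this spells F major seventh in root position.

F, A, C, E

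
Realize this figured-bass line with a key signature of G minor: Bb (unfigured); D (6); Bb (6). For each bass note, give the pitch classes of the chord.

Bb (5/3): Bb, D, F.
D (6/3): D, F, Bb.
Bb (6/3): Bb, D, G.

Bb, D, F | D, F, Bb | Bb, D, G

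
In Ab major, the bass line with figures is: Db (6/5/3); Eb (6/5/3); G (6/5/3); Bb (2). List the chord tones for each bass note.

Db, F, Ab, Bb | Eb, G, Bb, C | G, Bb, Db, Eb | Bb, C, Eb, G

Db (6/5/3): Db, F, Ab, Bb.
Eb (6/5/3): Eb, G, Bb, C.
G (6/5/3): G, Bb, Db, Eb.
Bb (6/4/2): Bb, C, Eb, G.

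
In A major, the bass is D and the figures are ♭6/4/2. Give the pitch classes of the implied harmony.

A second above D in this key is E.
A fourth above D in this key is G#.
A sixth above D in this key is B, lowered to Bb by the flat.

D, E, G#, Bb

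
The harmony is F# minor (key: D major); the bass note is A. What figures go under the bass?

6

A is the third of F# minor, so the chord is in first inversion.
A triad in first inversion is figured 6/3, conventionally abbreviated 6.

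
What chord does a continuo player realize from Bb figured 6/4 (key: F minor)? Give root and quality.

The figures 6/4 indicate a triad in second inversion.
In second inversion the root lies a fourth above the bass: a fourth above Bb in F minor is Eb.
The chord tones are Bb, Eb, G, giving Eb major.

Eb major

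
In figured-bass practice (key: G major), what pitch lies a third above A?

C

Counting 2 letter steps above A lands on C; in G major, that letter is C.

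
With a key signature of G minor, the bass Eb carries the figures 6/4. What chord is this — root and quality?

The figures 6/4 indicate a triad in second inversion.
In second inversion the root lies a fourth above the bass: a fourth above Eb in G minor is A.
The chord tones are Eb, A, C, giving A diminished.

A diminished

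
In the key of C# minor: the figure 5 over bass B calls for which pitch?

Counting 4 letter steps above B lands on F; in C# minor, that letter is F#.

F#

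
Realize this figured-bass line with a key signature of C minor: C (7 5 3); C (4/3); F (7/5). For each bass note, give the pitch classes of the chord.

C (7/5/3): C, Eb, G, Bb.
C (6/4/3): C, Eb, F, Ab.
F (7/5/3): F, Ab, C, Eb.

C, Eb, G, Bb | C, Eb, F, Ab | F, Ab, C, Eb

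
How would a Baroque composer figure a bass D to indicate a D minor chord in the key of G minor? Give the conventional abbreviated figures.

no figures

D is the root of D minor, so the chord is in root position.
A triad in root position is figured 5/3, conventionally abbreviated (no figures — root-position triad).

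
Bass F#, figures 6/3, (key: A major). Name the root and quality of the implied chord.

D major

The figures 6/3 indicate a triad in first inversion.
In first inversion the root lies a sixth above the bass: a sixth above F# in A major is D.
The chord tones are F#, A, D, giving D major.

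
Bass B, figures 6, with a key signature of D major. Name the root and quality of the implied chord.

The figures 6 indicate a triad in first inversion.
In first inversion the root lies a sixth above the bass: a sixth above B in D major is G.
The chord tones are B, D, G, giving G major.

G major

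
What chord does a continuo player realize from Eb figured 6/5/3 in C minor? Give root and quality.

C minor seventh

The figures 6/5/3 indicate a seventh chord in first inversion.
In first inversion the root lies a sixth above the bass: a sixth above Eb in C minor is C.
The chord tones are Eb, G, Bb, C, giving C minor seventh.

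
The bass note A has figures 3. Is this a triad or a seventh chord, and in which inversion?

triad, root position

3 is shorthand for 5/3.
Intervals of 5/3 above the bass form a triad; the bass is the root, so this is root position.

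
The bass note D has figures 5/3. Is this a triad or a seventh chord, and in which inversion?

Intervals of 5/3 above the bass form a triad; the bass is the root, so this is root position.

triad, root position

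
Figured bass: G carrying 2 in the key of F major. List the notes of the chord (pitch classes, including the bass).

The written figures 2 are shorthand for 6/4/2: the 6/4 are implied.
A second above G in this key is A.
A fourth above G in this key is C.
A sixth above G in this key is E.
Together with the bass G, this spells A minor seventh in third inversion.

G, A, C, E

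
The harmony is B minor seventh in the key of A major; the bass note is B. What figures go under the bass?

B is the root of B minor seventh, so the chord is in root position.
A seventh chord in root position is figured 7/5/3, conventionally abbreviated 7.

7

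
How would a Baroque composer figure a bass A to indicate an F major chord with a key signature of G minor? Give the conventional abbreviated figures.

6

A is the third of F major, so the chord is in first inversion.
A triad in first inversion is figured 6/3, conventionally abbreviated 6.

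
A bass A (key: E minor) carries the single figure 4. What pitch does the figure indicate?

D

Counting 3 letter steps above A lands on D; in E minor, that letter is D.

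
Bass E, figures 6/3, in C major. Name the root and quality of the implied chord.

The figures 6/3 indicate a triad in first inversion.
In first inversion the root lies a sixth above the bass: a sixth above E in C major is C.
The chord tones are E, G, C, giving C major.

C major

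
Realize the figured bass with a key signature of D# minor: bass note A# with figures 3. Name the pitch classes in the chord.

A#, C#, E#

The written figures 3 are shorthand for 5/3: the 5 is implied.
A third above A# in this key is C#.
A fifth above A# in this key is E#.
Together with the bass A#, this spells A# minor in root position.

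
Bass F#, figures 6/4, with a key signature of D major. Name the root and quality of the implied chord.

The figures 6/4 indicate a triad in second inversion.
In second inversion the root lies a fourth above the bass: a fourth above F# in D major is B.
The chord tones are F#, B, D, giving B minor.

B minor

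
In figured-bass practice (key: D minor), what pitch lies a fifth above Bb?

F

Counting 4 letter steps above Bb lands on F; in D minor, that letter is F.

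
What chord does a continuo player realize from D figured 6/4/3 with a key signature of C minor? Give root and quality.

G minor seventh

The figures 6/4/3 indicate a seventh chord in second inversion.
In second inversion the root lies a fourth above the bass: a fourth above D in C minor is G.
The chord tones are D, F, G, Bb, giving G minor seventh.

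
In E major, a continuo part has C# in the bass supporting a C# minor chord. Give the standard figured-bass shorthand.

C# is the root of C# minor, so the chord is in root position.
A triad in root position is figured 5/3, conventionally abbreviated (no figures — root-position triad).

no figures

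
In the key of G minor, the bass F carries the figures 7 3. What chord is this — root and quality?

The figures 7 3 indicate a seventh chord in root position.
In root position the bass is the root, so the root is F.
The chord tones are F, A, C, Eb, giving F dominant seventh.

F dominant seventh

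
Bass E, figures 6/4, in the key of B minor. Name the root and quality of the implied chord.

A major

The figures 6/4 indicate a triad in second inversion.
In second inversion the root lies a fourth above the bass: a fourth above E in B minor is A.
The chord tones are E, A, C#, giving A major.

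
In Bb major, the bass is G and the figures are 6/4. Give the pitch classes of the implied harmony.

G, C, Eb

A fourth above G in this key is C.
A sixth above G in this key is Eb.
Together with the bass G, this spells C minor in second inversion.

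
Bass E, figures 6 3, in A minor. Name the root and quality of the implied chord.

The figures 6 3 indicate a triad in first inversion.
In first inversion the root lies a sixth above the bass: a sixth above E in A minor is C.
The chord tones are E, G, C, giving C major.

C major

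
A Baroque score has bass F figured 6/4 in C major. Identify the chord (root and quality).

The figures 6/4 indicate a triad in second inversion.
In second inversion the root lies a fourth above the bass: a fourth above F in C major is B.
The chord tones are F, B, D, giving B diminished.

B diminished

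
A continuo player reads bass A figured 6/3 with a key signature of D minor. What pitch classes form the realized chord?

A third above A in this key is C.
A sixth above A in this key is F.
Together with the bass A, this spells F major in first inversion.

A, C, F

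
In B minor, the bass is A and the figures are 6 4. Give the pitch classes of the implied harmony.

A, D, F#

A fourth above A in this key is D.
A sixth above A in this key is F#.
Together with the bass A, this spells D major in second inversion.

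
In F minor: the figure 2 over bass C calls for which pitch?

Db

Counting 1 letter step above C lands on D; in F minor, that letter is Db.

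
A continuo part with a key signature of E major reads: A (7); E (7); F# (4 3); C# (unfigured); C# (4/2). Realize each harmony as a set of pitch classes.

A (7/5/3): A, C#, E, G#.
E (7/5/3): E, G#, B, D#.
F# (6/4/3): F#, A, B, D#.
C# (5/3): C#, E, G#.
C# (6/4/2): C#, D#, F#, A.

A, C#, E, G# | E, G#, B, D# | F#, A, B, D# | C#, E, G# | C#, D#, F#, A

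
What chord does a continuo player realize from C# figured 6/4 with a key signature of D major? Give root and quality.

F# minor

The figures 6/4 indicate a triad in second inversion.
In second inversion the root lies a fourth above the bass: a fourth above C# in D major is F#.
The chord tones are C#, F#, A, giving F# minor.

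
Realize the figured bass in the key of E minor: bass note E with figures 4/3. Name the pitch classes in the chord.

E, G, A, C

The written figures 4/3 are shorthand for 6/4/3: the 6 is implied.
A third above E in this key is G.
A fourth above E in this key is A.
A sixth above E in this key is C.
Together with the bass E, this spells A minor seventh in second inversion.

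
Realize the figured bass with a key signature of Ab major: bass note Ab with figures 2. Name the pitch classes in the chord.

Ab, Bb, Db, F

The written figures 2 are shorthand for 6/4/2: the 6/4 are implied.
A second above Ab in this key is Bb.
A fourth above Ab in this key is Db.
A sixth above Ab in this key is F.
Together with the bass Ab, this spells Bb minor seventh in third inversion.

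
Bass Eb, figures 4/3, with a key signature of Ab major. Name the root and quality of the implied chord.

Ab major seventh

The figures 4/3 indicate a seventh chord in second inversion.
In second inversion the root lies a fourth above the bass: a fourth above Eb in Ab major is Ab.
The chord tones are Eb, G, Ab, C, giving Ab major seventh.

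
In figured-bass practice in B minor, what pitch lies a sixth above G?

Counting 5 letter steps above G lands on E; in B minor, that letter is E.

E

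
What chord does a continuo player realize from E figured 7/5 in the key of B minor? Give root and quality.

The figures 7/5 indicate a seventh chord in root position.
In root position the bass is the root, so the root is E.
The chord tones are E, G, B, D, giving E minor seventh.

E minor seventh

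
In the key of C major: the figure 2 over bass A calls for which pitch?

Counting 1 letter step above A lands on B; in C major, that letter is B.

B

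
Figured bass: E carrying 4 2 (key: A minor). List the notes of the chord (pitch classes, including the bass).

The written figures 4 2 are shorthand for 6/4/2: the 6 is implied.
A second above E in this key is F.
A fourth above E in this key is A.
A sixth above E in this key is C.
Together with the bass E, this spells F major seventh in third inversion.

E, F, A, C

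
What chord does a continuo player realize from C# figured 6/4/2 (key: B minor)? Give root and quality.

D major seventh

The figures 6/4/2 indicate a seventh chord in third inversion.
In third inversion the root lies a second above the bass: a second above C# in B minor is D.
The chord tones are C#, D, F#, A, giving D major seventh.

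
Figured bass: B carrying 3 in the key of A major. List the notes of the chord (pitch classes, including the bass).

B, D, F#

The written figures 3 are shorthand for 5/3: the 5 is implied.
A third above B in this key is D.
A fifth above B in this key is F#.
Together with the bass B, this spells B minor in root position.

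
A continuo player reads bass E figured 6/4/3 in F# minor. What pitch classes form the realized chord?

A third above E in this key is G#.
A fourth above E in this key is A.
A sixth above E in this key is C#.
Together with the bass E, this spells A major seventh in second inversion.

E, G#, A, C#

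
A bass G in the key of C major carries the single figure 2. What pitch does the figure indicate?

A

Counting 1 letter step above G lands on A; in C major, that letter is A.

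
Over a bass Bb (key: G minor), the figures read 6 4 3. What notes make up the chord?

Bb, D, Eb, G

A third above Bb in this key is D.
A fourth above Bb in this key is Eb.
A sixth above Bb in this key is G.
Together with the bass Bb, this spells Eb major seventh in second inversion.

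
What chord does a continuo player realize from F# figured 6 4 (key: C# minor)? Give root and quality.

B major

The figures 6 4 indicate a triad in second inversion.
In second inversion the root lies a fourth above the bass: a fourth above F# in C# minor is B.
The chord tones are F#, B, D#, giving B major.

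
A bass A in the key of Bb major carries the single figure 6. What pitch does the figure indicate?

Counting 5 letter steps above A lands on F; in Bb major, that letter is F.

F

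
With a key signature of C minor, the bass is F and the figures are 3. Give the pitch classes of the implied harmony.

The written figures 3 are shorthand for 5/3: the 5 is implied.
A third above F in this key is Ab.
A fifth above F in this key is C.
Together with the bass F, this spells F minor in root position.

F, Ab, C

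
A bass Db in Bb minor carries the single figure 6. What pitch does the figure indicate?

Counting 5 letter steps above Db lands on B; in Bb minor, that letter is Bb.

Bb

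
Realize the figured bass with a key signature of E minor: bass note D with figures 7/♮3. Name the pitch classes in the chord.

D, F, A, C

The written figures 7/♮3 are shorthand for 7/5/3: the 5 is implied.
A third above D in this key is F#, made natural (F) by the ♮ figure.
A fifth above D in this key is A.
A seventh above D in this key is C.
Together with the bass D, this spells D minor seventh in root position.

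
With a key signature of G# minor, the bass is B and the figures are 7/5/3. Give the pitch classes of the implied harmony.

A third above B in this key is D#.
A fifth above B in this key is F#.
A seventh above B in this key is A#.
Together with the bass B, this spells B major seventh in root position.

B, D#, F#, A#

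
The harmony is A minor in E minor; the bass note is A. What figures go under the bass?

A is the root of A minor, so the chord is in root position.
A triad in root position is figured 5/3, conventionally abbreviated (no figures — root-position triad).

no figures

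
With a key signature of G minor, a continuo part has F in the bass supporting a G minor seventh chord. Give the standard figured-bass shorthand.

4/2

F is the seventh of G minor seventh, so the chord is in third inversion.
A seventh chord in third inversion is figured 6/4/2, conventionally abbreviated 4/2.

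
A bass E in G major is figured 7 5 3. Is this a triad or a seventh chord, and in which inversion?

Intervals of 7/5/3 above the bass form a seventh chord; the bass is the root, so this is root position.

seventh chord, root position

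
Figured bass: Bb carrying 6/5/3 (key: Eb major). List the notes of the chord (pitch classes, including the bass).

A third above Bb in this key is D.
A fifth above Bb in this key is F.
A sixth above Bb in this key is G.
Together with the bass Bb, this spells G minor seventh in first inversion.

Bb, D, F, G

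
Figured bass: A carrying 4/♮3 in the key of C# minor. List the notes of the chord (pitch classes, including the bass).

The written figures 4/♮3 are shorthand for 6/4/3: the 6 is implied.
A third above A in this key is C#, made natural (C) by the ♮ figure.
A fourth above A in this key is D#.
A sixth above A in this key is F#.
Together with the bass A, this spells D# diminished seventh in second inversion.

A, C, D#, F#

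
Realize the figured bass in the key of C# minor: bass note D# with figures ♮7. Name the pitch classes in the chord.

The written figures ♮7 are shorthand for 7/5/3: the 5/3 are implied.
A third above D# in this key is F#.
A fifth above D# in this key is A.
A seventh above D# in this key is C#, made natural (C) by the ♮ figure.
Together with the bass D#, this spells D# diminished seventh in root position.

D#, F#, A, C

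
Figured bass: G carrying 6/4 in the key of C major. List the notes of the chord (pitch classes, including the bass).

G, C, E

A fourth above G in this key is C.
A sixth above G in this key is E.
Together with the bass G, this spells C major in second inversion.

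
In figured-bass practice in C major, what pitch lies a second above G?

Counting 1 letter step above G lands on A; in C major, that letter is A.

A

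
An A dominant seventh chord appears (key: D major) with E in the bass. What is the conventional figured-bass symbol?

4/3

E is the fifth of A dominant seventh, so the chord is in second inversion.
A seventh chord in second inversion is figured 6/4/3, conventionally abbreviated 4/3.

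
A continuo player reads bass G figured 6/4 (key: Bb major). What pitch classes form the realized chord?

A fourth above G in this key is C.
A sixth above G in this key is Eb.
Together with the bass G, this spells C minor in second inversion.

G, C, Eb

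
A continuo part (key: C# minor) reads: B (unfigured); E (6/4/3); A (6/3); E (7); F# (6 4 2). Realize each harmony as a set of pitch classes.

B, D#, F# | E, G#, A, C# | A, C#, F# | E, G#, B, D# | F#, G#, B, D#

B (5/3): B, D#, F#.
E (6/4/3): E, G#, A, C#.
A (6/3): A, C#, F#.
E (7/5/3): E, G#, B, D#.
F# (6/4/2): F#, G#, B, D#.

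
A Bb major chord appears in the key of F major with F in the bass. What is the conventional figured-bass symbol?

F is the fifth of Bb major, so the chord is in second inversion.
A triad in second inversion is figured 6/4, conventionally abbreviated 6/4.

6/4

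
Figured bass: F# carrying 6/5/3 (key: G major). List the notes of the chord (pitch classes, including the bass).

F#, A, C, D

A third above F# in this key is A.
A fifth above F# in this key is C.
A sixth above F# in this key is D.
Together with the bass F#, this spells D dominant seventh in first inversion.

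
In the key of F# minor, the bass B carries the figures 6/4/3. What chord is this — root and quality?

E dominant seventh

The figures 6/4/3 indicate a seventh chord in second inversion.
In second inversion the root lies a fourth above the bass: a fourth above B in F# minor is E.
The chord tones are B, D, E, G#, giving E dominant seventh.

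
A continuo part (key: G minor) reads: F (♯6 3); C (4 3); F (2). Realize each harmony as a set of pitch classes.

F (#6/3): F, A, D#.
C (6/4/3): C, Eb, F, A.
F (6/4/2): F, G, Bb, D.

F, A, D# | C, Eb, F, A | F, G, Bb, D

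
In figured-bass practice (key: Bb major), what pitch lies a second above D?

Counting 1 letter step above D lands on E; in Bb major, that letter is Eb.

Eb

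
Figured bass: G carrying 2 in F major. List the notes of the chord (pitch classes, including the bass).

The written figures 2 are shorthand for 6/4/2: the 6/4 are implied.
A second above G in this key is A.
A fourth above G in this key is C.
A sixth above G in this key is E.
Together with the bass G, this spells A minor seventh in third inversion.

G, A, C, E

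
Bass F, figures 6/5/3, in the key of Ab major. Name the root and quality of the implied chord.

Db major seventh

The figures 6/5/3 indicate a seventh chord in first inversion.
In first inversion the root lies a sixth above the bass: a sixth above F in Ab major is Db.
The chord tones are F, Ab, C, Db, giving Db major seventh.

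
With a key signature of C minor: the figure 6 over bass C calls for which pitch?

Counting 5 letter steps above C lands on A; in C minor, that letter is Ab.

Ab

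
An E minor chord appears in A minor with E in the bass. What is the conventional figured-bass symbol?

no figures

E is the root of E minor, so the chord is in root position.
A triad in root position is figured 5/3, conventionally abbreviated (no figures — root-position triad).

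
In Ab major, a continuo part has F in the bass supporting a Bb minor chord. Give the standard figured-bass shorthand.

6/4

F is the fifth of Bb minor, so the chord is in second inversion.
A triad in second inversion is figured 6/4, conventionally abbreviated 6/4.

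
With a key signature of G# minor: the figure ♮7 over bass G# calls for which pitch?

F

Counting 6 letter steps above G# lands on F; in G# minor, that letter is F#.
The ♮7 figure makes it natural, giving F.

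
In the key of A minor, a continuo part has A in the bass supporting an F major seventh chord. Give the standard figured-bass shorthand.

6/5

A is the third of F major seventh, so the chord is in first inversion.
A seventh chord in first inversion is figured 6/5/3, conventionally abbreviated 6/5.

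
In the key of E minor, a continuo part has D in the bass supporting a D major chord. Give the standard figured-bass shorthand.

D is the root of D major, so the chord is in root position.
A triad in root position is figured 5/3, conventionally abbreviated (no figures — root-position triad).

no figures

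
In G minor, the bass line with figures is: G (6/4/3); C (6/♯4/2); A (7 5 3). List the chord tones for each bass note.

G, Bb, C, Eb | C, D, F#, A | A, C, Eb, G

G (6/4/3): G, Bb, C, Eb.
C (6/#4/2): C, D, F#, A.
A (7/5/3): A, C, Eb, G.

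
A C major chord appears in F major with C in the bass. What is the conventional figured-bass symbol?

C is the root of C major, so the chord is in root position.
A triad in root position is figured 5/3, conventionally abbreviated (no figures — root-position triad).

no figures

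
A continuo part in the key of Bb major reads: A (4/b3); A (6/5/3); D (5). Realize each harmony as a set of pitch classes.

A (6/4/b3): A, Cb, D, F.
A (6/5/3): A, C, Eb, F.
D (5/3): D, F, A.

A, Cb, D, F | A, C, Eb, F | D, F, A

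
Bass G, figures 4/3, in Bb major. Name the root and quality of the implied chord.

The figures 4/3 indicate a seventh chord in second inversion.
In second inversion the root lies a fourth above the bass: a fourth above G in Bb major is C.
The chord tones are G, Bb, C, Eb, giving C minor seventh.

C minor seventh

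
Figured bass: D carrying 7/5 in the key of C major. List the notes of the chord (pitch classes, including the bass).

D, F, A, C

The written figures 7/5 are shorthand for 7/5/3: the 3 is implied.
A third above D in this key is F.
A fifth above D in this key is A.
A seventh above D in this key is C.
Together with the bass D, this spells D minor seventh in root position.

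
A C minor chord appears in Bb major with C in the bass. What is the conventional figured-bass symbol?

no figures

C is the root of C minor, so the chord is in root position.
A triad in root position is figured 5/3, conventionally abbreviated (no figures — root-position triad).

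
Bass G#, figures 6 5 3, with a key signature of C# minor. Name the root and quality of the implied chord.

The figures 6 5 3 indicate a seventh chord in first inversion.
In first inversion the root lies a sixth above the bass: a sixth above G# in C# minor is E.
The chord tones are G#, B, D#, E, giving E major seventh.

E major seventh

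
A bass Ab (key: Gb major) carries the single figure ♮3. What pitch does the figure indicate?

C

Counting 2 letter steps above Ab lands on C; in Gb major, that letter is Cb.
The ♮3 figure makes it natural, giving C.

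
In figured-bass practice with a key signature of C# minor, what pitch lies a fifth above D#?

A

Counting 4 letter steps above D# lands on A; in C# minor, that letter is A.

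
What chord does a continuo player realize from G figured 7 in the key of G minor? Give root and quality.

The figures 7 indicate a seventh chord in root position.
In root position the bass is the root, so the root is G.
The chord tones are G, Bb, D, F, giving G minor seventh.

G minor seventh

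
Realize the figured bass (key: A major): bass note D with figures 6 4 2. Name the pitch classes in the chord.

D, E, G#, B

A second above D in this key is E.
A fourth above D in this key is G#.
A sixth above D in this key is B.
Together with the bass D, this spells E dominant seventh in third inversion.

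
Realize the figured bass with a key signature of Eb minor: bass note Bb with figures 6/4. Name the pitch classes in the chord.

A fourth above Bb in this key is Eb.
A sixth above Bb in this key is Gb.
Together with the bass Bb, this spells Eb minor in second inversion.

Bb, Eb, Gb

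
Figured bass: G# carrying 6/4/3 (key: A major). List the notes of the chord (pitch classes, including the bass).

A third above G# in this key is B.
A fourth above G# in this key is C#.
A sixth above G# in this key is E.
Together with the bass G#, this spells C# minor seventh in second inversion.

G#, B, C#, E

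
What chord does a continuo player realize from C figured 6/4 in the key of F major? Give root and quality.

The figures 6/4 indicate a triad in second inversion.
In second inversion the root lies a fourth above the bass: a fourth above C in F major is F.
The chord tones are C, F, A, giving F major.

F major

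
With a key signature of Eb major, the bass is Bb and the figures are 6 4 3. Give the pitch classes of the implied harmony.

A third above Bb in this key is D.
A fourth above Bb in this key is Eb.
A sixth above Bb in this key is G.
Together with the bass Bb, this spells Eb major seventh in second inversion.

Bb, D, Eb, G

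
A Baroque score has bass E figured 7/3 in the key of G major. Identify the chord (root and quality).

E minor seventh

The figures 7/3 indicate a seventh chord in root position.
In root position the bass is the root, so the root is E.
The chord tones are E, G, B, D, giving E minor seventh.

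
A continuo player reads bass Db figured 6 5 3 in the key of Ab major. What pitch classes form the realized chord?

A third above Db in this key is F.
A fifth above Db in this key is Ab.
A sixth above Db in this key is Bb.
Together with the bass Db, this spells Bb minor seventh in first inversion.

Db, F, Ab, Bb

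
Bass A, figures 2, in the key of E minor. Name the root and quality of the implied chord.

The figures 2 indicate a seventh chord in third inversion.
In third inversion the root lies a second above the bass: a second above A in E minor is B.
The chord tones are A, B, D, F#, giving B minor seventh.

B minor seventh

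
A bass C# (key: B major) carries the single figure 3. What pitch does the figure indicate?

Counting 2 letter steps above C# lands on E; in B major, that letter is E.

E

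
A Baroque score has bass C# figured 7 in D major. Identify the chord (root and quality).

C# half-diminished seventh

The figures 7 indicate a seventh chord in root position.
In root position the bass is the root, so the root is C#.
The chord tones are C#, E, G, B, giving C# half-diminished seventh.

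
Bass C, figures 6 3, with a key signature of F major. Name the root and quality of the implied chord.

The figures 6 3 indicate a triad in first inversion.
In first inversion the root lies a sixth above the bass: a sixth above C in F major is A.
The chord tones are C, E, A, giving A minor.

A minor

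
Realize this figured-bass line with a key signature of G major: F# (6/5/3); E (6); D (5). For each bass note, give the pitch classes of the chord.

F# (6/5/3): F#, A, C, D.
E (6/3): E, G, C.
D (5/3): D, F#, A.

F#, A, C, D | E, G, C | D, F#, A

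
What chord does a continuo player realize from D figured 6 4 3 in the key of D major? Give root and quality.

The figures 6 4 3 indicate a seventh chord in second inversion.
In second inversion the root lies a fourth above the bass: a fourth above D in D major is G.
The chord tones are D, F#, G, B, giving G major seventh.

G major seventh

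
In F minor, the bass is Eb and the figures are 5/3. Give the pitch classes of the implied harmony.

A third above Eb in this key is G.
A fifth above Eb in this key is Bb.
Together with the bass Eb, this spells Eb major in root position.

Eb, G, Bb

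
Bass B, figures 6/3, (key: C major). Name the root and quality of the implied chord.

The figures 6/3 indicate a triad in first inversion.
In first inversion the root lies a sixth above the bass: a sixth above B in C major is G.
The chord tones are B, D, G, giving G major.

G major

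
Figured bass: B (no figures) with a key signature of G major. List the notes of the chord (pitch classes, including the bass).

B, D, F#

An unfigured bass implies 5/3.
A third above B in this key is D.
A fifth above B in this key is F#.
Together with the bass B, this spells B minor in root position.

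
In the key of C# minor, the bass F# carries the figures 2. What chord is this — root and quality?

G# minor seventh

The figures 2 indicate a seventh chord in third inversion.
In third inversion the root lies a second above the bass: a second above F# in C# minor is G#.
The chord tones are F#, G#, B, D#, giving G# minor seventh.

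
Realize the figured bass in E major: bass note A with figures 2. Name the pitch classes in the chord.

The written figures 2 are shorthand for 6/4/2: the 6/4 are implied.
A second above A in this key is B.
A fourth above A in this key is D#.
A sixth above A in this key is F#.
Together with the bass A, this spells B dominant seventh in third inversion.

A, B, D#, F#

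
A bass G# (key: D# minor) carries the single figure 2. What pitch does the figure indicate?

A#

Counting 1 letter step above G# lands on A; in D# minor, that letter is A#.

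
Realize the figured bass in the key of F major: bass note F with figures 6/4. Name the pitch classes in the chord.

A fourth above F in this key is Bb.
A sixth above F in this key is D.
Together with the bass F, this spells Bb major in second inversion.

F, Bb, D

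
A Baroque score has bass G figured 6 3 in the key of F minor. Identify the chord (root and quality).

Eb major

The figures 6 3 indicate a triad in first inversion.
In first inversion the root lies a sixth above the bass: a sixth above G in F minor is Eb.
The chord tones are G, Bb, Eb, giving Eb major.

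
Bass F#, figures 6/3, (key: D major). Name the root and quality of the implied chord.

The figures 6/3 indicate a triad in first inversion.
In first inversion the root lies a sixth above the bass: a sixth above F# in D major is D.
The chord tones are F#, A, D, giving D major.

D major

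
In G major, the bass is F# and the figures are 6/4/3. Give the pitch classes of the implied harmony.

A third above F# in this key is A.
A fourth above F# in this key is B.
A sixth above F# in this key is D.
Together with the bass F#, this spells B minor seventh in second inversion.

F#, A, B, D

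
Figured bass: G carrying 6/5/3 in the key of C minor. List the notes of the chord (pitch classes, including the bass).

A third above G in this key is Bb.
A fifth above G in this key is D.
A sixth above G in this key is Eb.
Together with the bass G, this spells Eb major seventh in first inversion.

G, Bb, D, Eb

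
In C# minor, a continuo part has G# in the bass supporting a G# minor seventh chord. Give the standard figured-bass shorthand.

G# is the root of G# minor seventh, so the chord is in root position.
A seventh chord in root position is figured 7/5/3, conventionally abbreviated 7.

7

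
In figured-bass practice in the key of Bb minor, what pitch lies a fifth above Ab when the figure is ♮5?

Counting 4 letter steps above Ab lands on E; in Bb minor, that letter is Eb.
The ♮5 figure makes it natural, giving E.

E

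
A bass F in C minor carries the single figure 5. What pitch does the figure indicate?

C

Counting 4 letter steps above F lands on C; in C minor, that letter is C.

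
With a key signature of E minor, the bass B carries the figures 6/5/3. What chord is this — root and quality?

G major seventh

The figures 6/5/3 indicate a seventh chord in first inversion.
In first inversion the root lies a sixth above the bass: a sixth above B in E minor is G.
The chord tones are B, D, F#, G, giving G major seventh.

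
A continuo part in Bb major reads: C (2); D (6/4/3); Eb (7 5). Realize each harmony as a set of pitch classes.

C, D, F, A | D, F, G, Bb | Eb, G, Bb, D

C (6/4/2): C, D, F, A.
D (6/4/3): D, F, G, Bb.
Eb (7/5/3): Eb, G, Bb, D.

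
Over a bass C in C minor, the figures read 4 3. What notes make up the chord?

The written figures 4 3 are shorthand for 6/4/3: the 6 is implied.
A third above C in this key is Eb.
A fourth above C in this key is F.
A sixth above C in this key is Ab.
Together with the bass C, this spells F minor seventh in second inversion.

C, Eb, F, Ab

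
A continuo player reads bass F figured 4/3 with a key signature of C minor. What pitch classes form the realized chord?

F, Ab, Bb, D

The written figures 4/3 are shorthand for 6/4/3: the 6 is implied.
A third above F in this key is Ab.
A fourth above F in this key is Bb.
A sixth above F in this key is D.
Together with the bass F, this spells Bb dominant seventh in second inversion.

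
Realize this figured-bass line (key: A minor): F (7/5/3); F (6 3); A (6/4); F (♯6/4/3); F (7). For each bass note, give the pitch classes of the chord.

F (7/5/3): F, A, C, E.
F (6/3): F, A, D.
A (6/4): A, D, F.
F (#6/4/3): F, A, B, D#.
F (7/5/3): F, A, C, E.

F, A, C, E | F, A, D | A, D, F | F, A, B, D# | F, A, C, E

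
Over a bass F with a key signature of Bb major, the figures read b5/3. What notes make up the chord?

A third above F in this key is A.
A fifth above F in this key is C, lowered to Cb by the flat.

F, A, Cb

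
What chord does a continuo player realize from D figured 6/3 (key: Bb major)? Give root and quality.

Bb major

The figures 6/3 indicate a triad in first inversion.
In first inversion the root lies a sixth above the bass: a sixth above D in Bb major is Bb.
The chord tones are D, F, Bb, giving Bb major.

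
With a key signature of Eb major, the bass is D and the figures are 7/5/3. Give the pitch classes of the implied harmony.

D, F, Ab, C

A third above D in this key is F.
A fifth above D in this key is Ab.
A seventh above D in this key is C.
Together with the bass D, this spells D half-diminished seventh in root position.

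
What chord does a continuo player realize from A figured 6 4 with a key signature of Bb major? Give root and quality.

D minor

The figures 6 4 indicate a triad in second inversion.
In second inversion the root lies a fourth above the bass: a fourth above A in Bb major is D.
The chord tones are A, D, F, giving D minor.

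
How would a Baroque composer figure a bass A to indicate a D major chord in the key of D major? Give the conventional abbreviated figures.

A is the fifth of D major, so the chord is in second inversion.
A triad in second inversion is figured 6/4, conventionally abbreviated 6/4.

6/4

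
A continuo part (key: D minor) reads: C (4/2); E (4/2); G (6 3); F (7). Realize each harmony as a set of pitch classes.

C, D, F, A | E, F, A, C | G, Bb, E | F, A, C, E

C (6/4/2): C, D, F, A.
E (6/4/2): E, F, A, C.
G (6/3): G, Bb, E.
F (7/5/3): F, A, C, E.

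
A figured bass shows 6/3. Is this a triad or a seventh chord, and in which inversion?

triad, first inversion

Intervals of 6/3 above the bass form a triad; the bass is the third, so this is first inversion.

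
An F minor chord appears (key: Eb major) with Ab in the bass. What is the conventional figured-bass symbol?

Ab is the third of F minor, so the chord is in first inversion.
A triad in first inversion is figured 6/3, conventionally abbreviated 6.

6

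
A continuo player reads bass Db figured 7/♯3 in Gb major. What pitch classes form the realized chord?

The written figures 7/♯3 are shorthand for 7/5/3: the 5 is implied.
A third above Db in this key is F, raised to F# by the sharp.
A fifth above Db in this key is Ab.
A seventh above Db in this key is Cb.

Db, F#, Ab, Cb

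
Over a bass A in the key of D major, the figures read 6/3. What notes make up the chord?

A third above A in this key is C#.
A sixth above A in this key is F#.
Together with the bass A, this spells F# minor in first inversion.

A, C#, F#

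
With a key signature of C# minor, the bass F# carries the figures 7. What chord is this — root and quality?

The figures 7 indicate a seventh chord in root position.
In root position the bass is the root, so the root is F#.
The chord tones are F#, A, C#, E, giving F# minor seventh.

F# minor seventh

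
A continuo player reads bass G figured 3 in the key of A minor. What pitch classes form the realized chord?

G, B, D

The written figures 3 are shorthand for 5/3: the 5 is implied.
A third above G in this key is B.
A fifth above G in this key is D.
Together with the bass G, this spells G major in root position.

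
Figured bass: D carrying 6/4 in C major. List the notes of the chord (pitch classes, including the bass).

A fourth above D in this key is G.
A sixth above D in this key is B.
Together with the bass D, this spells G major in second inversion.

D, G, B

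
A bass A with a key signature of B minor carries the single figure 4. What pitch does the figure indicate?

D

Counting 3 letter steps above A lands on D; in B minor, that letter is D.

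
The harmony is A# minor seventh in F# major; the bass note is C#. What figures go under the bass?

6/5

C# is the third of A# minor seventh, so the chord is in first inversion.
A seventh chord in first inversion is figured 6/5/3, conventionally abbreviated 6/5.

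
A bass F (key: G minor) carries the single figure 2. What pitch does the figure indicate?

Counting 1 letter step above F lands on G; in G minor, that letter is G.

G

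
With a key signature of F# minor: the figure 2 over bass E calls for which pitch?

Counting 1 letter step above E lands on F; in F# minor, that letter is F#.

F#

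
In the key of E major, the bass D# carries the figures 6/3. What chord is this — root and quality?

B major

The figures 6/3 indicate a triad in first inversion.
In first inversion the root lies a sixth above the bass: a sixth above D# in E major is B.
The chord tones are D#, F#, B, giving B major.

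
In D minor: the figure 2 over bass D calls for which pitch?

E

Counting 1 letter step above D lands on E; in D minor, that letter is E.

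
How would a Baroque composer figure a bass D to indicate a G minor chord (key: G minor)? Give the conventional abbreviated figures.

6/4

D is the fifth of G minor, so the chord is in second inversion.
A triad in second inversion is figured 6/4, conventionally abbreviated 6/4.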